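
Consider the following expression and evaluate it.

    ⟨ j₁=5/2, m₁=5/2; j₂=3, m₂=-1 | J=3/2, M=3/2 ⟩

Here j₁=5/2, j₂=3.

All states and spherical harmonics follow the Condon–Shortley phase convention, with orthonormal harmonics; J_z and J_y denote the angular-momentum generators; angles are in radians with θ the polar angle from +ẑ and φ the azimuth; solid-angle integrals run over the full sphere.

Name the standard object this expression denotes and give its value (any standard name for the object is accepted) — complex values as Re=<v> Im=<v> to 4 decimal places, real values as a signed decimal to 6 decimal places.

This is a Clebsch–Gordan (vector-coupling) coefficient.
triangle: 4!×1!×2!/8! = 48/40320
(j±m)!: 5!×0!×2!×4!×3!×0! = 34560
prefactor² = (2J+1)×Δ×N² = 1152/7
  k=0: +1/(0!×4!×0!×2!×1!×0!) = 1/48
Σ = 1/48  ⇒  CG² = 1152/7×(1/48)² = 1/14
CG = +√(1/14) = +0.267261

Clebsch–Gordan coefficient, +√(1/14) ≈ +0.267261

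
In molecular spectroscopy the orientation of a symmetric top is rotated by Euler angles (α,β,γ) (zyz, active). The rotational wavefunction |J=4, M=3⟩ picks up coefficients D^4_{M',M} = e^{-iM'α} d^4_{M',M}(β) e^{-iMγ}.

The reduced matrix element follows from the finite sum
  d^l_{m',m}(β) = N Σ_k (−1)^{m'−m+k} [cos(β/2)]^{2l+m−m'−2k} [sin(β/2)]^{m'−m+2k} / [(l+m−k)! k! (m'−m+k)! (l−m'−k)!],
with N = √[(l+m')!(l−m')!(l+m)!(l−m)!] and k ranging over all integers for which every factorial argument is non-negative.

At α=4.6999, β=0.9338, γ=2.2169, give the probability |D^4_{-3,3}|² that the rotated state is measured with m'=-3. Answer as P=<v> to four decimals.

P=0.0020

First d^4_{-3,3}(β=0.9338), then the phase factors e^{-i(-3)α} and e^{-i(3)γ}:
With c≡cos(β/2)=0.892968 and s≡sin(β/2)=0.450120, N=[1·5040·5040·1]^{1/2}=5040.000000
k: max(0,(3)−(-3))=6 … min(4+(3),4−(-3))=7
  k=6: (−1)^0·5040.0000/(720)·0.8930^2·0.4501^6 = +0.046424
  k=7: (−1)^1·5040.0000/(5040)·0.8930^0·0.4501^8 = -0.001685
d^4_{-3,3}(0.9338) = +0.046424 -0.001685 = +0.044739
|D^4_{-3,3}|² = |d^4_{-3,3}(β)|² = (+0.044739)² = 0.002002 (the z-rotation phases have unit modulus)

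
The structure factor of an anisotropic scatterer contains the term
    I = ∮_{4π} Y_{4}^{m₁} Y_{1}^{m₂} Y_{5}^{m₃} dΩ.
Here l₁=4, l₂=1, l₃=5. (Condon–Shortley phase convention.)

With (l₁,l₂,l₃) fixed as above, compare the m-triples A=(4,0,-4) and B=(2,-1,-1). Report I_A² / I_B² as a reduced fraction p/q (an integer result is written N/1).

3/2

Shared (l₁,l₂,l₃)=(4,1,5): N and (l;000)² cancel in I_A²/I_B².
A: Δ = 0!·8!·2!/11! = 1/495; Racah Σ t=0..0: t=0:+1/40320 = 1/40320; ⇒ 3j(4 1 5; 4 0 -4)² = 1/55, sgn -1
B: Δ = 0!·8!·2!/11! = 1/495; Racah Σ t=0..0: t=0:+1/2880 = 1/2880; ⇒ 3j(4 1 5; 2 -1 -1)² = 2/165, sgn +1
I_A²/I_B² = (1/55)/(2/165) = 3/2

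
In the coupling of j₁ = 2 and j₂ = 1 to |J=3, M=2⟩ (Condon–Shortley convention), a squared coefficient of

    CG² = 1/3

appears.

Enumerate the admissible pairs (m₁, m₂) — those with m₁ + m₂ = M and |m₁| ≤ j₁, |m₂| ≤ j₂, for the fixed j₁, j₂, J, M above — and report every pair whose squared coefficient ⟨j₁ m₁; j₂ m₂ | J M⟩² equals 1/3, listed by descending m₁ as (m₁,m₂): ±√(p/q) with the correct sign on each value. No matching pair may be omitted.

(2,0): +√(1/3)

Admissible pairs with m₁+m₂ = M = 2: (1,1), (2,0)
  (m₁,m₂)=(2,0): CG² = 1/3, CG = +√(1/3)   ← matches the target
  (m₁,m₂)=(1,1): CG² = 2/3, CG = +√(2/3)
Pairs with CG² = 1/3: (2,0): +√(1/3)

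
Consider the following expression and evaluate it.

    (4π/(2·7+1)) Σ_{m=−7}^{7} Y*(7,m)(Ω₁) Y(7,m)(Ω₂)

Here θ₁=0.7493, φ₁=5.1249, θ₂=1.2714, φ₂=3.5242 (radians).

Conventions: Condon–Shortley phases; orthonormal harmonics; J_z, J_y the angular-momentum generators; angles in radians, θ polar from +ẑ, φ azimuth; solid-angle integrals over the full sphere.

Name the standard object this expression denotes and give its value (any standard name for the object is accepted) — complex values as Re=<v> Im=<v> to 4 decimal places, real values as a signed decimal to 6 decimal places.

This sum is the spherical-harmonic addition theorem: it equals the Legendre polynomial P_l(cos γ) of the angle γ between the two directions.
Addition theorem: P_7(cos γ) = (4π/15) Σ_m Y*_{lm}(Ω₁) Y_{lm}(Ω₂), m = −7…7:
  m=-7: Y*=-0.008546-0.032918i  Y=+0.325295+0.162523i  product +0.002570-0.012097i
  m=-6: Y*=+0.107511-0.084570i  Y=-0.278458-0.314399i  product -0.056526-0.010252i
  m=-5: Y*=+0.283033+0.151606i  Y=+0.012838+0.036036i  product -0.001830+0.012146i
  m=-4: Y*=-0.036335+0.457545i  Y=-0.013610+0.336962i  product -0.153681-0.018471i
  m=-3: Y*=-0.287850+0.099647i  Y=+0.065736-0.146034i  product -0.004370+0.048586i
  m=-2: Y*=+0.103632+0.112188i  Y=+0.197914-0.190082i  product +0.041835+0.002505i
  m=-1: Y*=-0.153339+0.350392i  Y=-0.185732+0.074746i  product +0.002290-0.076541i
  m=+0: Y*=+0.040095-0.000000i  Y=-0.252949+0.000000i  product -0.010142+0.000000i
  m=+1: Y*=+0.153339+0.350392i  Y=+0.185732+0.074746i  product +0.002290+0.076541i
  m=+2: Y*=+0.103632-0.112188i  Y=+0.197914+0.190082i  product +0.041835-0.002505i
  m=+3: Y*=+0.287850+0.099647i  Y=-0.065736-0.146034i  product -0.004370-0.048586i
  m=+4: Y*=-0.036335-0.457545i  Y=-0.013610-0.336962i  product -0.153681+0.018471i
  m=+5: Y*=-0.283033+0.151606i  Y=-0.012838+0.036036i  product -0.001830-0.012146i
  m=+6: Y*=+0.107511+0.084570i  Y=-0.278458+0.314399i  product -0.056526+0.010252i
  m=+7: Y*=+0.008546-0.032918i  Y=-0.325295+0.162523i  product +0.002570+0.012097i
Accumulated sum -0.349566+0.000000i; after 4π/(2l+1) scaling, -0.292852+0.000000i ⇒ P_7 = -0.292852

Legendre polynomial (addition theorem), -0.292852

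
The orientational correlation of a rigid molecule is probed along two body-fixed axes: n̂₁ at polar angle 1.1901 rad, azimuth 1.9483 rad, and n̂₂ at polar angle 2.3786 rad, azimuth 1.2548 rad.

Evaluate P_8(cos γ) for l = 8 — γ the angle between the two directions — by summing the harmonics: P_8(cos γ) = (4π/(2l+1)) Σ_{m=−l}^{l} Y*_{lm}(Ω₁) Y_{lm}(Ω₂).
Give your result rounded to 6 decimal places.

Addition theorem: P_8(cos γ) = (4π/17) Σ_m Y*_{lm}(Ω₁) Y_{lm}(Ω₂), m = −8…8:
  [-8]  conj(Y_{8,-8})(Ω₁) = -0.28239 + 0.03450j ; Y_{8,-8}(Ω₂) = -0.02193 + 0.01544j ; Δ = 0.00566 - 0.00512j
  [-7]  conj(Y_{8,-7})(Ω₁) = 0.21798 + 0.39989j ; Y_{8,-7}(Ω₂) = 0.08991 + 0.06711j ; Δ = -0.00724 + 0.05058j
  [-6]  conj(Y_{8,-6})(Ω₁) = 0.16516 - 0.19839j ; Y_{8,-6}(Ω₂) = 0.08956 - 0.26564j ; Δ = -0.03791 - 0.06164j
  [-5]  conj(Y_{8,-5})(Ω₁) = 0.18399 + 0.06030j ; Y_{8,-5}(Ω₂) = -0.44803 - 0.00412j ; Δ = -0.08218 - 0.02777j
  [-4]  conj(Y_{8,-4})(Ω₁) = -0.02062 - 0.33883j ; Y_{8,-4}(Ω₂) = 0.12017 + 0.37930j ; Δ = 0.12604 - 0.04854j
  [-3]  conj(Y_{8,-3})(Ω₁) = 0.03616 - 0.01695j ; Y_{8,-3}(Ω₂) = 0.01028 - 0.00738j ; Δ = 0.00025 - 0.00044j
  [-2]  conj(Y_{8,-2})(Ω₁) = -0.24431 - 0.22989j ; Y_{8,-2}(Ω₂) = 0.29820 + 0.21833j ; Δ = -0.02266 - 0.12189j
  [-1]  conj(Y_{8,-1})(Ω₁) = -0.00937 + 0.02362j ; Y_{8,-1}(Ω₂) = 0.06125 - 0.18733j ; Δ = 0.00385 + 0.00320j
  [+0]  conj(Y_{8,0})(Ω₁) = -0.32837 + 0.00000j ; Y_{8,0}(Ω₂) = 0.31583 + 0.00000j ; Δ = -0.10371 + 0.00000j
  [+1]  conj(Y_{8,1})(Ω₁) = 0.00937 + 0.02362j ; Y_{8,1}(Ω₂) = -0.06125 - 0.18733j ; Δ = 0.00385 - 0.00320j
  [+2]  conj(Y_{8,2})(Ω₁) = -0.24431 + 0.22989j ; Y_{8,2}(Ω₂) = 0.29820 - 0.21833j ; Δ = -0.02266 + 0.12189j
  [+3]  conj(Y_{8,3})(Ω₁) = -0.03616 - 0.01695j ; Y_{8,3}(Ω₂) = -0.01028 - 0.00738j ; Δ = 0.00025 + 0.00044j
  [+4]  conj(Y_{8,4})(Ω₁) = -0.02062 + 0.33883j ; Y_{8,4}(Ω₂) = 0.12017 - 0.37930j ; Δ = 0.12604 + 0.04854j
  [+5]  conj(Y_{8,5})(Ω₁) = -0.18399 + 0.06030j ; Y_{8,5}(Ω₂) = 0.44803 - 0.00412j ; Δ = -0.08218 + 0.02777j
  [+6]  conj(Y_{8,6})(Ω₁) = 0.16516 + 0.19839j ; Y_{8,6}(Ω₂) = 0.08956 + 0.26564j ; Δ = -0.03791 + 0.06164j
  [+7]  conj(Y_{8,7})(Ω₁) = -0.21798 + 0.39989j ; Y_{8,7}(Ω₂) = -0.08991 + 0.06711j ; Δ = -0.00724 - 0.05058j
  [+8]  conj(Y_{8,8})(Ω₁) = -0.28239 - 0.03450j ; Y_{8,8}(Ω₂) = -0.02193 - 0.01544j ; Δ = 0.00566 + 0.00512j
Σ over m = -0.13210 - 0.00000j; ×(4π/17) → -0.09765 - 0.00000j. Real part: -0.097647

-0.097647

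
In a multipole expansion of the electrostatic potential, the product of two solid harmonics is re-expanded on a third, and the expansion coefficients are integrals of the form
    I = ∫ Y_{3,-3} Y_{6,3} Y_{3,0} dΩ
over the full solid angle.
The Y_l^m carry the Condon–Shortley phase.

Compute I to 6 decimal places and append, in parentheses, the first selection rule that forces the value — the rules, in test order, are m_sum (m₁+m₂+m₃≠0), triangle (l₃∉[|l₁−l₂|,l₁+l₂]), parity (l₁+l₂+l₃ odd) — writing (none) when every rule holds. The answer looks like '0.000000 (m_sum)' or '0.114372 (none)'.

-0.108647 (none)

Checks pass: Σm=0; 12 even; l₃=3∈[3,9].
(2·3+1)(2·6+1)(2·3+1) = 637
Δ: 6! 0! 6! / 13! → 1/12012
sum: t=3:−1/1296 = -1/1296
3j²(3 6 3; 0 0 0) = Δ·Π!·Σ² = 100/3003  (sign +1)
sum: t=6:+1/25920 = 1/25920
3j²(3 6 3; -3 3 0) = Δ·Π!·Σ² = 1/143  (sign -1)
combine: 4πI² = 637·100/3003·1/143 = 700/4719
take √, sign -1: I = -0.10864734
No selection rule forces the value: the integral is nonzero (none).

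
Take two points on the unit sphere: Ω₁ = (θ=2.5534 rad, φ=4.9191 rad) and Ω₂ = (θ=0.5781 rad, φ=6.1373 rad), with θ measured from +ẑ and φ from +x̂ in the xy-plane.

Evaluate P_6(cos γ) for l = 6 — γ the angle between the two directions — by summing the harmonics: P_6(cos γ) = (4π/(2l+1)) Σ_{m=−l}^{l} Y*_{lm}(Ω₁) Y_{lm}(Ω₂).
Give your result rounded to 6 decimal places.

Addition theorem: P_6(cos γ) = (4π/13) Σ_m Y*_{lm}(Ω₁) Y_{lm}(Ω₂), m = −6…6:
  term(m=-6) = 0.00009 - 0.00016j   from Y*(Ω₁)=-0.00457 - 0.01333j, Y(Ω₂)=0.00824 + 0.00987j
  term(m=-5) = -0.00491 - 0.00095j   from Y*(Ω₁)=-0.06290 + 0.03747j, Y(Ω₂)=0.05091 + 0.04550j
  term(m=-4) = 0.00763 + 0.04716j   from Y*(Ω₁)=0.15145 + 0.16456j, Y(Ω₂)=0.17826 + 0.11770j
  term(m=-3) = 0.15618 - 0.08798j   from Y*(Ω₁)=0.24819 - 0.34756j, Y(Ω₂)=0.38017 + 0.17789j
  term(m=-2) = -0.14891 - 0.12675j   from Y*(Ω₁)=-0.39945 - 0.17524j, Y(Ω₂)=0.42936 + 0.12895j
  term(m=-1) = -0.00011 + 0.00029j   from Y*(Ω₁)=-0.00174 + 0.00830j, Y(Ω₂)=0.03598 + 0.00529j
  term(m=+0) = 0.17726 + 0.00000j   from Y*(Ω₁)=-0.42176 + 0.00000j, Y(Ω₂)=-0.42030 + 0.00000j
  term(m=+1) = -0.00011 - 0.00029j   from Y*(Ω₁)=0.00174 + 0.00830j, Y(Ω₂)=-0.03598 + 0.00529j
  term(m=+2) = -0.14891 + 0.12675j   from Y*(Ω₁)=-0.39945 + 0.17524j, Y(Ω₂)=0.42936 - 0.12895j
  term(m=+3) = 0.15618 + 0.08798j   from Y*(Ω₁)=-0.24819 - 0.34756j, Y(Ω₂)=-0.38017 + 0.17789j
  term(m=+4) = 0.00763 - 0.04716j   from Y*(Ω₁)=0.15145 - 0.16456j, Y(Ω₂)=0.17826 - 0.11770j
  term(m=+5) = -0.00491 + 0.00095j   from Y*(Ω₁)=0.06290 + 0.03747j, Y(Ω₂)=-0.05091 + 0.04550j
  term(m=+6) = 0.00009 + 0.00016j   from Y*(Ω₁)=-0.00457 + 0.01333j, Y(Ω₂)=0.00824 - 0.00987j
Accumulated sum 0.19724 - 0.00000j; after 4π/(2l+1) scaling, 0.19066 - 0.00000j ⇒ P_6 = 0.190657

0.190657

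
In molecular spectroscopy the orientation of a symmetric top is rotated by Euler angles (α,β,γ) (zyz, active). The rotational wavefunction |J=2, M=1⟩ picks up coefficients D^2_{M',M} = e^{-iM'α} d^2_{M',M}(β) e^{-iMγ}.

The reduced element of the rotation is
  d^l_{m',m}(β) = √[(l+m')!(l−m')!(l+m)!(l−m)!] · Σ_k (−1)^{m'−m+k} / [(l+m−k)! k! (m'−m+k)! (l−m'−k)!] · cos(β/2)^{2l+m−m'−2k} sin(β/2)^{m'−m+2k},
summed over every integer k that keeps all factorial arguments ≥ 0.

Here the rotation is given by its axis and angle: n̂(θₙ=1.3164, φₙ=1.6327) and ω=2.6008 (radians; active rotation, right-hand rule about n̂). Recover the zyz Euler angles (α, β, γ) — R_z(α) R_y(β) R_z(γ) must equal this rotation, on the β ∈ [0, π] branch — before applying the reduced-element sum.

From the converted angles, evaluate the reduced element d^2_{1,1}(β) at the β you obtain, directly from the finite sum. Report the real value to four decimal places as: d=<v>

d=-0.3227

Axis–angle → zyz. n̂ = (sinθₙcosφₙ, sinθₙsinφₙ, cosθₙ) = (-0.059873, +0.965962, +0.251661), ω = 2.6008.
R = I cosω + sinω [n̂]ₓ + (1−cosω) n̂n̂ᵀ gives
  R = [-0.850643, -0.236976, +0.469307; +0.022142, +0.875713, +0.482324; -0.525278, +0.420677, -0.739672]
β = atan2(√(R₁₃²+R₂₃²), R₃₃) = 2.403379; α = atan2(R₂₃, R₁₃) mod 2π = 0.799076; γ = atan2(R₃₂, −R₃₁) mod 2π = 0.675269
d^2_{1,1}(β=2.4034) via the finite sum:
Half-angle: c=0.360783, s=0.932650. N=√(6·1·6·1)=6.000000
The bounds max(0,m−m')=0 and min(l+m,l−m')=1 give 2 terms
  k=0: (−1)^0·6.0000/(6)·0.3608^4·0.9326^0 = +0.016943
  k=1: (−1)^1·6.0000/(2)·0.3608^2·0.9326^2 = -0.339664
d^2_{1,1}(2.4034) = +0.016943 -0.339664 = -0.322722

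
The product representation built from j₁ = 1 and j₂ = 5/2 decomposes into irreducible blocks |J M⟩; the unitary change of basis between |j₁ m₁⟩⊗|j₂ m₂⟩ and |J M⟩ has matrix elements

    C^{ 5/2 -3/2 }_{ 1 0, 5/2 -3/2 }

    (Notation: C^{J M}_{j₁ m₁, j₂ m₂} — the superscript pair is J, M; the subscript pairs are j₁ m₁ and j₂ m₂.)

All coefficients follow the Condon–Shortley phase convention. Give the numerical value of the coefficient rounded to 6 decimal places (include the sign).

√[6·1!1!4!/7! · 1!1!1!4!1!4!] = √(576/35)
  +(−1)^0/∏(0,1,1,1,0,3)! = 1/6  (running 1/6)
  +(−1)^1/∏(1,0,0,0,1,4)! = -1/24  (running 1/8)
⟨..|..⟩ = √(576/35)·(1/8) = +0.507093

+0.507093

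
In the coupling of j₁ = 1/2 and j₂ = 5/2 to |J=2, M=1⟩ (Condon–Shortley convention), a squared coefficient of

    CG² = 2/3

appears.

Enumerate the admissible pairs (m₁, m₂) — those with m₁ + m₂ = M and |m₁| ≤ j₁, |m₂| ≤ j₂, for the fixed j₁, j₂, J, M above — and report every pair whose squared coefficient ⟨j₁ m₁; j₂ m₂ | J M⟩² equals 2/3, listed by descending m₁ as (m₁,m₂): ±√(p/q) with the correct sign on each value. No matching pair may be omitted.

(-1/2,3/2): −√(2/3)

Admissible pairs with m₁+m₂ = M = 1: (-1/2,3/2), (1/2,1/2)
  (m₁,m₂)=(1/2,1/2): CG² = 1/3, CG = +√(1/3)
  (m₁,m₂)=(-1/2,3/2): CG² = 2/3, CG = −√(2/3)   ← matches the target
Pairs with CG² = 2/3: (-1/2,3/2): −√(2/3)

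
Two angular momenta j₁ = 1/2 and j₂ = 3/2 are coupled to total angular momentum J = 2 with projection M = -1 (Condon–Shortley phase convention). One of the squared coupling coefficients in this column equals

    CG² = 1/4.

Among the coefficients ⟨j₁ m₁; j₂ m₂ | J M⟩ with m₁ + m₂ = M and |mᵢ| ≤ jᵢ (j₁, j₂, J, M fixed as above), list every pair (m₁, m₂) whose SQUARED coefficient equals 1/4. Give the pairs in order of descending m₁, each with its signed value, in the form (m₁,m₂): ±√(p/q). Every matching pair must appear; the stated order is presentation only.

(1/2,-3/2): +√(1/4)

Admissible pairs with m₁+m₂ = M = -1: (-1/2,-1/2), (1/2,-3/2)
  (m₁,m₂)=(1/2,-3/2): CG² = 1/4, CG = +√(1/4)   ← matches the target
  (m₁,m₂)=(-1/2,-1/2): CG² = 3/4, CG = +√(3/4)
Pairs with CG² = 1/4: (1/2,-3/2): +√(1/4)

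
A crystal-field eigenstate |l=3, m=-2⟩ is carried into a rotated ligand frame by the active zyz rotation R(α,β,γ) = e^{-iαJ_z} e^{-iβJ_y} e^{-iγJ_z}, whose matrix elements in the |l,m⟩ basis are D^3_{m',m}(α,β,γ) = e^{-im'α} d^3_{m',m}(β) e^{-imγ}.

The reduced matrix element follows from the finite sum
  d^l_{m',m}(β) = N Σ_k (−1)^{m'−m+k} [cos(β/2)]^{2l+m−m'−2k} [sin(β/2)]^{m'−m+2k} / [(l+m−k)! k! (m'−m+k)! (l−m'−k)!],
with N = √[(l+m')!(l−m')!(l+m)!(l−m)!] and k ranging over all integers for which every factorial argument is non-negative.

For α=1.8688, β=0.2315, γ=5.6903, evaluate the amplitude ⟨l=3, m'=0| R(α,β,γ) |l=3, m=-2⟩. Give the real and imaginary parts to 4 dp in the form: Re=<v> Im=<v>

Re=0.0264 Im=-0.0650

Split into d^3_{0,-2}(β=0.2315) × two z-phases.
c=cos(0.231500/2)=0.993308, s=sin(0.231500/2)=0.115492; N=√[6·6·1·120]=65.726707
Admissible k: 0..1 (factorial args all ≥0)
  k=0: (−1)^2·65.7267/(12)·0.9933^4·0.1155^2 = +0.071121
  k=1: (−1)^3·65.7267/(12)·0.9933^2·0.1155^4 = -0.000961
d^3_{0,-2}(0.2315) = +0.071121 -0.000961 = +0.070160
D = (+1.000000+0.000000i)·(+0.070160)·(+0.375583-0.926789i) = +0.026351-0.065023i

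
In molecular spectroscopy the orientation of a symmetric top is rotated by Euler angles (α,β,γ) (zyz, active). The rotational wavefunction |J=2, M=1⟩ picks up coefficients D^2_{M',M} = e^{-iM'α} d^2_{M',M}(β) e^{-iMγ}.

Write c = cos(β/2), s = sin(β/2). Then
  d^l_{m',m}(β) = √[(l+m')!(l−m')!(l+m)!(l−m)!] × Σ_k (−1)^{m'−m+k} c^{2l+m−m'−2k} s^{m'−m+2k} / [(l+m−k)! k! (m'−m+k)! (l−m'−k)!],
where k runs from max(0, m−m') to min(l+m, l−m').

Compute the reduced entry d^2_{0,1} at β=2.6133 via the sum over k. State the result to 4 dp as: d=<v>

d=-0.5332

d^2_{0,1}(β=2.6133) via the finite sum:
c=cos(2.613300/2)=0.261085, s=sin(2.613300/2)=0.965316; N=√[2·2·6·1]=4.898979
Admissible k: 1..2 (factorial args all ≥0)
  k=1: (−1)^0·4.8990/(2)·0.2611^3·0.9653^1 = +0.042082
  k=2: (−1)^1·4.8990/(2)·0.2611^1·0.9653^3 = -0.575263
d^2_{0,1}(2.6133) = +0.042082 -0.575263 = -0.533181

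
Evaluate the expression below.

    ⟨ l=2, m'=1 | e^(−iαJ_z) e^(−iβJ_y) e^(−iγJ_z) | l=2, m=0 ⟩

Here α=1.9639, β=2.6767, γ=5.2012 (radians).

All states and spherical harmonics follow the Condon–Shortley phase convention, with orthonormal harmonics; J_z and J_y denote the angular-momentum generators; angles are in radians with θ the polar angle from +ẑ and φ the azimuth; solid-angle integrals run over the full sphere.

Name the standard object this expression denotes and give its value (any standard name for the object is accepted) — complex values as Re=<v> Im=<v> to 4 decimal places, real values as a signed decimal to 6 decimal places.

Wigner D-matrix element, Re=-0.1880 Im=-0.4534

This is a Wigner D-matrix element — the rotation-matrix element ⟨l m'| R(α,β,γ) |l m⟩ in the angular-momentum basis.
Split into d^2_{1,0}(β=2.6767) × two z-phases.
c=cos(2.676700/2)=0.230359, s=sin(2.676700/2)=0.973106; N=√[6·1·2·2]=4.898979
k∈{0,1} keeps every argument non-negative
  k=0: (−1)^1·4.8990/(2)·0.2304^3·0.9731^1 = -0.029137
  k=1: (−1)^2·4.8990/(2)·0.2304^1·0.9731^3 = +0.519949
d^2_{1,0}(2.6767) = -0.029137 +0.519949 = +0.490811
Attach z-rotation phases: D = e^{-i(1)(1.9639)}·(+0.490811)·e^{-i(0)(5.2012)} = -0.188009-0.453375i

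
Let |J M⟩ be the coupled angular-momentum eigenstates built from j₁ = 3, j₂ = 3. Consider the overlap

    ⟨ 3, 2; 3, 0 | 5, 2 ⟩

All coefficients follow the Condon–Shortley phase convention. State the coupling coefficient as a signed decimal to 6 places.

+0.577350  (= +√(1/3))

triangle: 1!×5!×5!/12! = 14400/479001600
(j±m)!: 5!×1!×3!×3!×7!×3! = 130636800
prefactor² = (2J+1)×Δ×N² = 43200
  k=0: +1/(0!×1!×1!×3!×4!×2!) = 1/288
  k=1: −1/(1!×0!×0!×2!×5!×3!) = -1/1440
Σ = 1/360  ⇒  CG² = 43200×(1/360)² = 1/3
CG = +√(1/3) = +0.577350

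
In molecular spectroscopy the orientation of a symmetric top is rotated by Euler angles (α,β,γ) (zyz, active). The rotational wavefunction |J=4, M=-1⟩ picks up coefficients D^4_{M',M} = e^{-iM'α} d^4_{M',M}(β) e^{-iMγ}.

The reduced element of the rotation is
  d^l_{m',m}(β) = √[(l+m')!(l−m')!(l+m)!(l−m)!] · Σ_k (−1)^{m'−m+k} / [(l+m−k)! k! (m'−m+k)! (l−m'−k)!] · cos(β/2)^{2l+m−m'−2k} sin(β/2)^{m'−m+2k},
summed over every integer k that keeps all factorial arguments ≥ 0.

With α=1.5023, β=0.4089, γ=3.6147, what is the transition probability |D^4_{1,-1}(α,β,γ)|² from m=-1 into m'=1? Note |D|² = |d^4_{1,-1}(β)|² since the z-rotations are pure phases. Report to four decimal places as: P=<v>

First d^4_{1,-1}(β=0.4089), then the phase factors e^{-i(1)α} and e^{-i(-1)γ}:
With c≡cos(β/2)=0.979173 and s≡sin(β/2)=0.203029, N=[120·6·6·120]^{1/2}=720.000000
Admissible k: 0..3 (factorial args all ≥0)
  k=0: (−1)^2·720.0000/(72)·0.9792^6·0.2030^2 = +0.363304
  k=1: (−1)^3·720.0000/(24)·0.9792^4·0.2030^4 = -0.046858
  k=2: (−1)^4·720.0000/(48)·0.9792^2·0.2030^6 = +0.001007
  k=3: (−1)^5·720.0000/(720)·0.9792^0·0.2030^8 = -0.000003
d^4_{1,-1}(0.4089) = +0.363304 -0.046858 +0.001007 -0.000003 = +0.317450
|D^4_{1,-1}|² = |d^4_{1,-1}(β)|² = (+0.317450)² = 0.100775 (the z-rotation phases have unit modulus)

P=0.1008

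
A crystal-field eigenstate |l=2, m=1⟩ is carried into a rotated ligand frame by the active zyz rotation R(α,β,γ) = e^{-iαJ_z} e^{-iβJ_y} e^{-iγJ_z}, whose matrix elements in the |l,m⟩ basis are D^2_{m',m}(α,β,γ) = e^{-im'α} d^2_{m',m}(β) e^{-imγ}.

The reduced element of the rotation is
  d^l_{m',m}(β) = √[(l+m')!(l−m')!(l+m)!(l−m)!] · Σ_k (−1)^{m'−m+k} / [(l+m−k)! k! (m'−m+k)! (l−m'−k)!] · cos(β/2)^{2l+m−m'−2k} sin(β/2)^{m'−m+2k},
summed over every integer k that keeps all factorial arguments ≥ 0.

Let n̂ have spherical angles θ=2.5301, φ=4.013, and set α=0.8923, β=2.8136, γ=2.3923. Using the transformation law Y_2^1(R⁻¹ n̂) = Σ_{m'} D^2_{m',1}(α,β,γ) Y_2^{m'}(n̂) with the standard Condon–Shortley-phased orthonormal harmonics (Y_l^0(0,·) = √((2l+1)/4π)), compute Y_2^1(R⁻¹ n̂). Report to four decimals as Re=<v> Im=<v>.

Re=0.2657 Im=0.2547

Need the full column D^2_{m',1} for m'=−2..2 at α=0.8923, β=2.8136, γ=2.3923.
cos(β/2)=0.163262, sin(β/2)=0.986583
d^2_{-2,1}: single k=3 term ⇒ +0.313557;  D = +0.257419-0.179035i
d^2_{-1,1}: k∈[2..3] ⇒ +0.077832 -0.947401 = -0.869569;  D = -0.061511+0.867391i
d^2_{0,1}: k∈[1..2] ⇒ +0.010516 -0.384027 = -0.373511;  D = +0.273474+0.254406i
d^2_{1,1}: k∈[0..1] ⇒ +0.000710 -0.077832 = -0.077122;  D = +0.076335-0.010991i
d^2_{2,1}: single k=0 term ⇒ -0.008587;  D = +0.004381-0.007385i
Y_2^{m'}(θ=2.5301,φ=4.013) and Σ D·Y over m':
  (+0.2574-0.1790i)·(-0.0218-0.1254i)  (-0.0615+0.8674i)·(+0.2338-0.2779i)  (+0.2735+0.2544i)·(+0.3189+0.0000i)  (+0.0763-0.0110i)·(-0.2338-0.2779i)  (+0.0044-0.0074i)·(-0.0218+0.1254i)
Y_2^1(R⁻¹ n̂) = +0.265749+0.254689i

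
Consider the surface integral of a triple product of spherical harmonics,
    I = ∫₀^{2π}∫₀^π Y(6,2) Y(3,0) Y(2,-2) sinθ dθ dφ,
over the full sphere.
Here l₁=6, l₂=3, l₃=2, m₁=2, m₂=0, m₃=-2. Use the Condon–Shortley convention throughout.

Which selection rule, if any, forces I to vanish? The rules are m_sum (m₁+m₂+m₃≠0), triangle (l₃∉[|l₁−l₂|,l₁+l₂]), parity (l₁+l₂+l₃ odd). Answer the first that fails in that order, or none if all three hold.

triangle

Σmᵢ = 0  ✓
l₃∈[|l₁−l₂|,l₁+l₂]=[3,9] required, l₃=2 fails  ✗
Σlᵢ = 11 ⇒ odd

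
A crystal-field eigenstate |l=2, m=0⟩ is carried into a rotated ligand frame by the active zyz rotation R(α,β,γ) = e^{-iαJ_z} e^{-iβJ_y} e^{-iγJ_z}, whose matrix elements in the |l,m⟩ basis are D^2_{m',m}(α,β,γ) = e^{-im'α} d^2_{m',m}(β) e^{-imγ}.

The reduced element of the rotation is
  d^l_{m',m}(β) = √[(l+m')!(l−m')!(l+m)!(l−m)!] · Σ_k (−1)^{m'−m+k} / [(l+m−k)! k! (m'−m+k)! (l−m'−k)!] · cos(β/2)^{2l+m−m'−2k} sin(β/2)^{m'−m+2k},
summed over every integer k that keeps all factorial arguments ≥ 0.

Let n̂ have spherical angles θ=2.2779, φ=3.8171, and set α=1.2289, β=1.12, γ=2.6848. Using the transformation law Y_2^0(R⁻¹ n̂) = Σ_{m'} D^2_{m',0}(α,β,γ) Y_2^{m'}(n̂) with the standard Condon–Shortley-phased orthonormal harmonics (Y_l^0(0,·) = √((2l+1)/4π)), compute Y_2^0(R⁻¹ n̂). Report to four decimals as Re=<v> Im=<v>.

Re=0.3929 Im=0.0000

Need the full column D^2_{m',0} for m'=−2..2 at α=1.2289, β=1.1200, γ=2.6848.
cos(β/2)=0.847255, sin(β/2)=0.531186
d^2_{-2,0}: single k=2 term ⇒ +0.496132;  D = -0.384593+0.313425i
d^2_{-1,0}: k∈[1..2] ⇒ +0.791343 -0.311050 = +0.480293;  D = +0.161030+0.452494i
d^2_{0,0}: k∈[0..2] ⇒ +0.515296 -0.810181 +0.079614 = -0.215271;  D = -0.215271+0.000000i
d^2_{1,0}: k∈[0..1] ⇒ -0.791343 +0.311050 = -0.480293;  D = -0.161030+0.452494i
d^2_{2,0}: single k=0 term ⇒ +0.496132;  D = -0.384593-0.313425i
Y_2^{m'}(θ=2.2779,φ=3.8171) and Σ D·Y over m':
  (-0.3846+0.3134i)·(+0.0487-0.2179i)  (+0.1610+0.4525i)·(+0.2978-0.2386i)  (-0.2153+0.0000i)·(+0.0839+0.0000i)  (-0.1610+0.4525i)·(-0.2978-0.2386i)  (-0.3846-0.3134i)·(+0.0487+0.2179i)
Y_2^0(R⁻¹ n̂) = +0.392885-0.000000i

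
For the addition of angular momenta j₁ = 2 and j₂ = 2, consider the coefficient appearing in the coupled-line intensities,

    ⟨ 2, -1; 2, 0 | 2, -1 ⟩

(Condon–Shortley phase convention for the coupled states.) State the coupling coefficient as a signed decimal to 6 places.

j₁+j₂−J=2  J+j₁−j₂=2  J−j₁+j₂=2  j₁+j₂+J+1=7
(j₁±m₁, j₂±m₂, J±M) = (1,3,2,2,1,3)
P² = 8/7
sum k=1..2:
  [1] −1/2 = -1/2
  [2] +1/4 = 1/4
S = -1/4
C² = P²·S² = 1/14 ; C = -0.267261

−√(1/14) = -0.267261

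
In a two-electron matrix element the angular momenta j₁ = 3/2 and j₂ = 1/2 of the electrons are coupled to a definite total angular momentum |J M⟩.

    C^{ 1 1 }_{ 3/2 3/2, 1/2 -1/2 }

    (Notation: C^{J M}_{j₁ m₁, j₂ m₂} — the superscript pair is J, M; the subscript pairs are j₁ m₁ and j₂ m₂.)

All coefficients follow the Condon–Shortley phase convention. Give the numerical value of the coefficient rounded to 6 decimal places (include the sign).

j₁+j₂−J=1  J+j₁−j₂=2  J−j₁+j₂=0  j₁+j₂+J+1=4
(j₁±m₁, j₂±m₂, J±M) = (3,0,0,1,2,0)
P² = 3
sum k=0..0:
  [0] +1/2 = 1/2
S = 1/2
C² = P²·S² = 3/4 ; C = +0.866025

+0.866025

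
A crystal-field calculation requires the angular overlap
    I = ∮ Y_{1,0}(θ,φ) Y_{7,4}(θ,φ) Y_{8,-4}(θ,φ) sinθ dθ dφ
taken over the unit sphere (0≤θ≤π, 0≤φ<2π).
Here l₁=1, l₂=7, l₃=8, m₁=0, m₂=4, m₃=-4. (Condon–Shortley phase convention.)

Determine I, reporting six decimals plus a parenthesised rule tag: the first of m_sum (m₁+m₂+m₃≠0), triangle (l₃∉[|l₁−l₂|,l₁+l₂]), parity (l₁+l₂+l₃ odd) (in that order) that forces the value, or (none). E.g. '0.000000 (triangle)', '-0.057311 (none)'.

0.211986 (none)

m-sum 0 ✓  L=16 even ✓  6≤8≤8 ✓
Π(2lᵢ+1) = 3×15×17 = 765
triangle coeff Δ(1,7,8) = 1/2040
Σ_t [0,0]: t=0:+1/25401600 = 1/25401600
(3j)²=8/255 [(1 7 8; 0 0 0)], sign=+1
Σ_t [0,0]: t=0:+1/239500800 = 1/239500800
(3j)²=2/85 [(1 7 8; 0 4 -4)], sign=+1
⇒ 4πI² = 48/85
I = (+1)√(48/85/(4π)) = 0.21198553
No selection rule forces the value: the integral is nonzero (none).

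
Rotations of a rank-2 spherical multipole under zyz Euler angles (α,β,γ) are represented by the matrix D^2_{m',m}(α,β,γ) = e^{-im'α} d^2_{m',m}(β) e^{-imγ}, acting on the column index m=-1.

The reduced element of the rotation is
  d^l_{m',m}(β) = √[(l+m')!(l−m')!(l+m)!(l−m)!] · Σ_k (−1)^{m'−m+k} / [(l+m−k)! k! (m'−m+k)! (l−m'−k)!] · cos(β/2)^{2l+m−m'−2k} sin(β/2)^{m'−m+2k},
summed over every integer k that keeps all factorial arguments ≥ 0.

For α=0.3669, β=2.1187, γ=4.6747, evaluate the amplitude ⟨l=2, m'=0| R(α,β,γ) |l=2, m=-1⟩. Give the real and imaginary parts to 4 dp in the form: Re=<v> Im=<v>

Re=-0.0205 Im=-0.5442

D^2_{0,-1}(0.3669,2.1187,4.6747) = e^{-i·0·0.3669}·d^2_{0,-1}(2.1187)·e^{-i·-1·4.6747}. Compute d first:
Half-angle: c=0.489439, s=0.872038. N=√(2·2·1·6)=4.898979
k: max(0,(-1)−(0))=0 … min(2+(-1),2−(0))=1
  k=0: (−1)^1·4.8990/(2)·0.4894^3·0.8720^1 = -0.250442
  k=1: (−1)^2·4.8990/(2)·0.4894^1·0.8720^3 = +0.795023
d^2_{0,-1}(2.1187) = -0.250442 +0.795023 = +0.544581
Attach z-rotation phases: D = e^{-i(0)(0.3669)}·(+0.544581)·e^{-i(-1)(4.6747)} = -0.020520-0.544195i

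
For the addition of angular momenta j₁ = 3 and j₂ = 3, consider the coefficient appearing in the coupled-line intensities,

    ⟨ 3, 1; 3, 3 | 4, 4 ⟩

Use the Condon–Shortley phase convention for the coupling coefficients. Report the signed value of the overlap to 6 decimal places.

+0.522233

j₁+j₂−J=2  J+j₁−j₂=4  J−j₁+j₂=4  j₁+j₂+J+1=11
(j₁±m₁, j₂±m₂, J±M) = (4,2,6,0,8,0)
P² = 3981312/11
sum k=2..2:
  [2] +1/1152 = 1/1152
S = 1/1152
C² = P²·S² = 3/11 ; C = +0.522233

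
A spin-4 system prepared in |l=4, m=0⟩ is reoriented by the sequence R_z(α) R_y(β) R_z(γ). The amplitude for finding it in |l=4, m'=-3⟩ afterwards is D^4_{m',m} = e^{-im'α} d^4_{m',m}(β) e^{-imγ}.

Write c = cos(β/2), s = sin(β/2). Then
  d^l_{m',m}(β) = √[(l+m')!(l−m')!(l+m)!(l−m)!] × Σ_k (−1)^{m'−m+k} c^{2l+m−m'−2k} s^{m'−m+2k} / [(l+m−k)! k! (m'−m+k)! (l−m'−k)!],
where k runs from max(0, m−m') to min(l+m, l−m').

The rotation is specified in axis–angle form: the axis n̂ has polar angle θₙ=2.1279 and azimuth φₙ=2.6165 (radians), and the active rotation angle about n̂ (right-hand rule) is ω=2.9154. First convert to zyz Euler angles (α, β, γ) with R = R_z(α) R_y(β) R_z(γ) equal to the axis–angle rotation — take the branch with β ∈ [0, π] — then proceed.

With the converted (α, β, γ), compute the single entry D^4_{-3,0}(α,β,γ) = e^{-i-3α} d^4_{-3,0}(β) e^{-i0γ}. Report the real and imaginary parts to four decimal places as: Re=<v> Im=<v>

Re=-0.2742 Im=0.3759

Axis–angle → zyz. n̂ = (sinθₙcosφₙ, sinθₙsinφₙ, cosθₙ) = (-0.734439, +0.425493, -0.528730), ω = 2.9154.
R = I cosω + sinω [n̂]ₓ + (1−cosω) n̂n̂ᵀ gives
  R = [+0.090534, -0.498459, +0.862173; -0.735614, -0.617051, -0.279499; +0.671324, -0.608923, -0.422537]
β = atan2(√(R₁₃²+R₂₃²), R₃₃) = 2.007039; α = atan2(R₂₃, R₁₃) mod 2π = 5.969695; γ = atan2(R₃₂, −R₃₁) mod 2π = 3.878288
First d^4_{-3,0}(β=2.0070), then the phase factors e^{-i(-3)α} and e^{-i(0)γ}:
Half-angle: c=0.537337, s=0.843367. N=√(1·5040·24·24)=1703.830978
The bounds max(0,m−m')=3 and min(l+m,l−m')=4 give 2 terms
  k=3: (−1)^0·1703.8310/(144)·0.5373^5·0.8434^3 = +0.317943
  k=4: (−1)^1·1703.8310/(144)·0.5373^3·0.8434^5 = -0.783230
d^4_{-3,0}(2.0070) = +0.317943 -0.783230 = -0.465287
Phases: e^{-i·(-3)·5.9697}=+0.589408-0.807835i, e^{-i·(0)·3.8783}=+1.000000+0.000000i ⇒ D=-0.274244+0.375875i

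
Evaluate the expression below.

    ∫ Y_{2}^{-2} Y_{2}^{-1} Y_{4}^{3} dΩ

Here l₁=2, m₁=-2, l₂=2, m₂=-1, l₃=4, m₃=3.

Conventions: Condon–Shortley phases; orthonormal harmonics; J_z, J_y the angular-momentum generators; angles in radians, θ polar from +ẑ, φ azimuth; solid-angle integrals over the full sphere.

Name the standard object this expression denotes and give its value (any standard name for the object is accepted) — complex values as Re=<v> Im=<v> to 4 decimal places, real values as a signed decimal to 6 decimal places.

Gaunt coefficient, -0.238414

This is a Gaunt coefficient — the integral of a triple product of spherical harmonics over the sphere.
m-sum 0 ✓  L=8 even ✓  0≤4≤4 ✓
Π(2lᵢ+1) = 5×5×9 = 225
triangle coeff Δ(2,2,4) = 1/630
Σ_t [0,0]: t=0:+1/16 = 1/16
(3j)²=2/35 [(2 2 4; 0 0 0)], sign=+1
Σ_t [0,0]: t=0:+1/144 = 1/144
(3j)²=1/18 [(2 2 4; -2 -1 3)], sign=-1
⇒ 4πI² = 5/7
I = (-1)√(5/7/(4π)) = -0.23841361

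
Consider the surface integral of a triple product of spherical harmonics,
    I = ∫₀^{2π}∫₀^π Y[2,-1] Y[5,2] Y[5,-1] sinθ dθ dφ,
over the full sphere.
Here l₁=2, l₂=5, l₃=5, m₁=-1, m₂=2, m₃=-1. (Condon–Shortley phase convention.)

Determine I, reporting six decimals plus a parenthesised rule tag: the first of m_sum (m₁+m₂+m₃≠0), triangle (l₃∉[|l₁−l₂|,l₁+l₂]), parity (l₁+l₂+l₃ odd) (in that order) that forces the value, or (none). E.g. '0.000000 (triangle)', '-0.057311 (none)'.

m-sum 0 ✓  L=12 even ✓  3≤5≤7 ✓
Π(2lᵢ+1) = 5×11×11 = 605
triangle coeff Δ(2,5,5) = 1/38610
Σ_t [0,2]: t=0:+1/2880 t=1:−1/576 t=2:+1/2880 = -1/960
(3j)²=10/429 [(2 5 5; 0 0 0)], sign=+1
Σ_t [1,2]: t=1:−1/2880 t=2:+1/1440 = 1/2880
(3j)²=7/715 [(2 5 5; -1 2 -1)], sign=+1
⇒ 4πI² = 70/507
I = (+1)√(70/507/(4π)) = 0.10481902
No selection rule forces the value: the integral is nonzero (none).

0.104819 (none)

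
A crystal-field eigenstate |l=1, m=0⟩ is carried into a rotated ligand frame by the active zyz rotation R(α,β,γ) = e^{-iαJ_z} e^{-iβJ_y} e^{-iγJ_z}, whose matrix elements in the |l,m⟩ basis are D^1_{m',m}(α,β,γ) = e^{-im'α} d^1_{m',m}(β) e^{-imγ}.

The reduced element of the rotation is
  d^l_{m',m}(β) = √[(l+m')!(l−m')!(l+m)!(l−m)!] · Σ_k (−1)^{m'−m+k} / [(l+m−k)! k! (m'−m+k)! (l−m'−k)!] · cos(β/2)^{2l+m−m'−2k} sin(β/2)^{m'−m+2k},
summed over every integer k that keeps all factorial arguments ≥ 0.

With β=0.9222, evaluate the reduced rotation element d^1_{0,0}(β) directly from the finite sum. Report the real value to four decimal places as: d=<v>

d^1_{0,0}(β=0.9222) via the finite sum:
Half-angle: c=0.895564, s=0.444933. N=√(1·1·1·1)=1.000000
Admissible k: 0..1 (factorial args all ≥0)
  k=0: (−1)^0·1.0000/(1)·0.8956^2·0.4449^0 = +0.802034
  k=1: (−1)^1·1.0000/(1)·0.8956^0·0.4449^2 = -0.197966
d^1_{0,0}(0.9222) = +0.802034 -0.197966 = +0.604068

d=0.6041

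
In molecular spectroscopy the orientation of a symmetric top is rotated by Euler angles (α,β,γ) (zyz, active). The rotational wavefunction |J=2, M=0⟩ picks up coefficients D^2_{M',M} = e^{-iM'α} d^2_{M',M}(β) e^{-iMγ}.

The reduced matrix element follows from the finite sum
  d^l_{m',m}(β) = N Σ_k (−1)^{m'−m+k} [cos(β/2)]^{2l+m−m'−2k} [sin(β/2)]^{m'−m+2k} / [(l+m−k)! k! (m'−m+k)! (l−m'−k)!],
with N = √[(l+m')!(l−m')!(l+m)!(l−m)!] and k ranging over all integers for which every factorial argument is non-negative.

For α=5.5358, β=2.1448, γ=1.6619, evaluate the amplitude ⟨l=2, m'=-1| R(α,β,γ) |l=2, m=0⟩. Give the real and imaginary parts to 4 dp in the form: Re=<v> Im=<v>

Re=-0.4096 Im=0.3796

D^2_{-1,0}(5.5358,2.1448,1.6619) = e^{-i·-1·5.5358}·d^2_{-1,0}(2.1448)·e^{-i·0·1.6619}. Compute d first:
With c≡cos(β/2)=0.478018 and s≡sin(β/2)=0.878350, N=[1·6·2·2]^{1/2}=4.898979
k∈{1,2} keeps every argument non-negative
  k=1: (−1)^0·4.8990/(2)·0.4780^3·0.8784^1 = +0.235004
  k=2: (−1)^1·4.8990/(2)·0.4780^1·0.8784^3 = -0.793456
d^2_{-1,0}(2.1448) = +0.235004 -0.793456 = -0.558452
D = (+0.733469-0.679723i)·(-0.558452)·(+1.000000+0.000000i) = -0.409607+0.379593i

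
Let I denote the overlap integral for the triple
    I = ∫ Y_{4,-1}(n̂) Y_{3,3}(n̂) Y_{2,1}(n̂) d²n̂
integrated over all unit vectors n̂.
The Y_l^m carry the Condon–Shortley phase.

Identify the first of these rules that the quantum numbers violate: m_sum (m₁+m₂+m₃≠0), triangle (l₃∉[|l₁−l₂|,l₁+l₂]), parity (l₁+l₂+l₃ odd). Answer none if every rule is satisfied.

azimuthal sum: -1 + 3 + 1 = 3  ✗
1 ≤ 2 ≤ 7 (triangle on l)
L = 4 + 3 + 2 = 9 (odd)

m_sum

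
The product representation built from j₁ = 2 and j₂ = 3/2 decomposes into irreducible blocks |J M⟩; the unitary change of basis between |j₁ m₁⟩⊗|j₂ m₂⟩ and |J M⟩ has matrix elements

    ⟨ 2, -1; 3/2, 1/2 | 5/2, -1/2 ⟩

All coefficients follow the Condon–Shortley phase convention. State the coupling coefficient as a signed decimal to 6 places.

triangle: 1!×3!×2!/7! = 12/5040
(j±m)!: 1!×3!×2!×1!×2!×3! = 144
prefactor² = (2J+1)×Δ×N² = 72/35
  k=0: +1/(0!×1!×3!×2!×0!×0!) = 1/12
  k=1: −1/(1!×0!×2!×1!×1!×1!) = -1/2
Σ = -5/12  ⇒  CG² = 72/35×(-5/12)² = 5/14
CG = −√(5/14) = -0.597614

−√(5/14) ≈ -0.597614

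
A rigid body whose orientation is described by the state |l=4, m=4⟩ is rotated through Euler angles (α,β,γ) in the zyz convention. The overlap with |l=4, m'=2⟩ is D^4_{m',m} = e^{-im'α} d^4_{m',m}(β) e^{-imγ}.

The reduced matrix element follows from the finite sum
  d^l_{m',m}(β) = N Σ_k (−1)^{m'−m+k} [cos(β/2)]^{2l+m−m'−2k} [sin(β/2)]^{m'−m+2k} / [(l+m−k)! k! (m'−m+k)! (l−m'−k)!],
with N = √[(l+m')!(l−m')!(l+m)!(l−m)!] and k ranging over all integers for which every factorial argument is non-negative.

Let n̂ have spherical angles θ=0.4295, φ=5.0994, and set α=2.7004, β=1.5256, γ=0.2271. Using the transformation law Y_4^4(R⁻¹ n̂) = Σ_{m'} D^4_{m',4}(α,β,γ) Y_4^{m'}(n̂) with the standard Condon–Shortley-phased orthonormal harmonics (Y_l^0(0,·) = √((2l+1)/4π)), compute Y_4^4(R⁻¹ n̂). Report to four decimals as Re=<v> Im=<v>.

Need the full column D^4_{m',4} for m'=−4..4 at α=2.7004, β=1.5256, γ=0.2271.
cos(β/2)=0.722904, sin(β/2)=0.690948
d^4_{-4,4}: single k=8 term ⇒ +0.051947;  D = -0.046352-0.023453i
d^4_{-3,4}: single k=7 term ⇒ +0.153725;  D = +0.094395+0.121330i
d^4_{-2,4}: single k=6 term ⇒ +0.300894;  D = -0.065661-0.293643i
d^4_{-1,4}: single k=5 term ⇒ +0.445209;  D = -0.097681+0.434361i
d^4_{0,4}: single k=4 term ⇒ +0.520780;  D = +0.320284-0.410646i
d^4_{1,4}: single k=3 term ⇒ +0.487343;  D = -0.435114+0.219497i
d^4_{2,4}: single k=2 term ⇒ +0.360541;  D = +0.360419-0.009378i
d^4_{3,4}: single k=1 term ⇒ +0.201630;  D = -0.184501-0.081328i
d^4_{4,4}: single k=0 term ⇒ +0.074584;  D = +0.048866+0.056346i
Y_4^{m'}(θ=0.4295,φ=5.0994) and Σ D·Y over m':
  (-0.0464-0.0235i)·(+0.0003-0.0133i)  (+0.0944+0.1213i)·(-0.0754-0.0327i)  (-0.0657-0.2936i)·(-0.1985+0.1941i)  (-0.0977+0.4344i)·(+0.1883+0.4621i)  (+0.3203-0.4106i)·(+0.2239+0.0000i)  (-0.4351+0.2195i)·(-0.1883+0.4621i)  (+0.3604-0.0094i)·(-0.1985-0.1941i)  (-0.1845-0.0813i)·(+0.0754-0.0327i)  (+0.0489+0.0563i)·(+0.0003+0.0133i)
Y_4^4(R⁻¹ n̂) = -0.191029-0.331256i

Re=-0.1910 Im=-0.3313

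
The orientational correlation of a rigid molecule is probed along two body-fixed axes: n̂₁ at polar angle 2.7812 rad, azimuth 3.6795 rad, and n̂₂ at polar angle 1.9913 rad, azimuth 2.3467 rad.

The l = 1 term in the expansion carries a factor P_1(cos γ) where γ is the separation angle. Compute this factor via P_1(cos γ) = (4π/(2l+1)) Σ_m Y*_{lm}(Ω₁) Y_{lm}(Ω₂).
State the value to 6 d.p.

0.457890

Expand P_1 via completeness: Σ_{m} conj(Y_{1,m}) at Ω₁ times Y_{1,m} at Ω₂ —
  m=-1: (-0.104630, -0.062421) × (-0.220891, -0.225126) = (0.009059, 0.037343)  (running Σ = (0.009059, 0.037343))
  m=0: (-0.457214, -0.000000) × (-0.199457, 0.000000) = (0.091195, 0.000000)  (running Σ = (0.100254, 0.037343))
  m=1: (0.104630, -0.062421) × (0.220891, -0.225126) = (0.009059, -0.037343)  (running Σ = (0.109313, 0.000000))
Total Σ_m = (0.109313, 0.000000). Multiply by 4.188790: (0.457890, 0.000000). P_1(cos γ) = 0.457890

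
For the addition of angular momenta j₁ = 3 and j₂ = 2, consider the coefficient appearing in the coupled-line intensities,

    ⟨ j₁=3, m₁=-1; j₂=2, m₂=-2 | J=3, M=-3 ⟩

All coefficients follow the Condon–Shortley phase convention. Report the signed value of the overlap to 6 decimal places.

+0.408248  (= +√(1/6))

j₁+j₂−J=2  J+j₁−j₂=4  J−j₁+j₂=2  j₁+j₂+J+1=9
(j₁±m₁, j₂±m₂, J±M) = (2,4,0,4,0,6)
P² = 1536
sum k=0..0:
  [0] +1/96 = 1/96
S = 1/96
C² = P²·S² = 1/6 ; C = +0.408248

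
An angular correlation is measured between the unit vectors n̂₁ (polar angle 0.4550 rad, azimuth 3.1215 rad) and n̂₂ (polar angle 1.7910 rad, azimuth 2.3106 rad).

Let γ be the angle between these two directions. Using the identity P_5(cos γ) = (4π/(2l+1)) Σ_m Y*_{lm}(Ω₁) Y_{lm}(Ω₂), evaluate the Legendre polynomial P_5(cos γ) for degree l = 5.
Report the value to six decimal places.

Addition theorem: P_5(cos γ) = (4π/11) Σ_m Y*_{lm}(Ω₁) Y_{lm}(Ω₂), m = −5…5:
  term(m=-5) = -0.001911-0.002473i   from Y*(Ω₁)=-0.007569+0.000763i, Y(Ω₂)=+0.217281+0.348559i
  term(m=-4) = +0.014222+0.001456i   from Y*(Ω₁)=+0.049015-0.003948i, Y(Ω₂)=+0.285907+0.052729i
  term(m=-3) = +0.025601-0.021955i   from Y*(Ω₁)=-0.183520+0.011076i, Y(Ω₂)=-0.146186+0.110812i
  term(m=-2) = -0.006432+0.126000i   from Y*(Ω₁)=+0.417334-0.016780i, Y(Ω₂)=-0.027507+0.300811i
  term(m=-1) = +0.038857+0.040891i   from Y*(Ω₁)=-0.475040+0.009546i, Y(Ω₂)=-0.080035-0.087688i
  term(m=+0) = +0.014740+0.000000i   from Y*(Ω₁)=-0.048885-0.000000i, Y(Ω₂)=-0.301527+0.000000i
  term(m=+1) = +0.038857-0.040891i   from Y*(Ω₁)=+0.475040+0.009546i, Y(Ω₂)=+0.080035-0.087688i
  term(m=+2) = -0.006432-0.126000i   from Y*(Ω₁)=+0.417334+0.016780i, Y(Ω₂)=-0.027507-0.300811i
  term(m=+3) = +0.025601+0.021955i   from Y*(Ω₁)=+0.183520+0.011076i, Y(Ω₂)=+0.146186+0.110812i
  term(m=+4) = +0.014222-0.001456i   from Y*(Ω₁)=+0.049015+0.003948i, Y(Ω₂)=+0.285907-0.052729i
  term(m=+5) = -0.001911+0.002473i   from Y*(Ω₁)=+0.007569+0.000763i, Y(Ω₂)=-0.217281+0.348559i
Accumulated sum +0.155414+0.000000i; after 4π/(2l+1) scaling, +0.177544+0.000000i ⇒ P_5 = 0.177544

0.177544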